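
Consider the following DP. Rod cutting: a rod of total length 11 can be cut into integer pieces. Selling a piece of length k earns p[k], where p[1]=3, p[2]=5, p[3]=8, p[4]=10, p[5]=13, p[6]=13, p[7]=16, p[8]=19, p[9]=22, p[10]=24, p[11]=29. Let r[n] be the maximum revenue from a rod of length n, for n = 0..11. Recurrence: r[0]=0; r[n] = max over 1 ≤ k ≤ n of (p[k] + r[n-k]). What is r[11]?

   n    0    1    2    3    4    5    6    7    8    9   10   11
r[n]    0    3    6    9   12   15   18   21   24   27   30   33

33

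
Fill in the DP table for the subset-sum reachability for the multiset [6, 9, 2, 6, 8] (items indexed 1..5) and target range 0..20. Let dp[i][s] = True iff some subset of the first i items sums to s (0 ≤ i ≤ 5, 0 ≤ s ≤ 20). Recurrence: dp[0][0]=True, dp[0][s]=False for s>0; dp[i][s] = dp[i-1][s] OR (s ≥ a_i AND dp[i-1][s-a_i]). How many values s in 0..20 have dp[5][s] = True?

i\s   0   1   2   3   4   5   6   7   8   9  10  11  12  13  14  15  16  17  18  19  20
  0   T   F   F   F   F   F   F   F   F   F   F   F   F   F   F   F   F   F   F   F   F
  1   T   F   F   F   F   F   T   F   F   F   F   F   F   F   F   F   F   F   F   F   F
  2   T   F   F   F   F   F   T   F   F   T   F   F   F   F   F   T   F   F   F   F   F
  3   T   F   T   F   F   F   T   F   T   T   F   T   F   F   F   T   F   T   F   F   F
  4   T   F   T   F   F   F   T   F   T   T   F   T   T   F   T   T   F   T   F   F   F
  5   T   F   T   F   F   F   T   F   T   T   T   T   T   F   T   T   T   T   F   T   T

14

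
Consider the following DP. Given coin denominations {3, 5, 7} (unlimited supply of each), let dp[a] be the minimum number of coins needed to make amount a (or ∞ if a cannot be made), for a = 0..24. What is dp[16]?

 a  0  1  2  3  4  5  6  7  8  9 10 11 12 13 14 15 16 17 18 19 20 21 22 23 24
dp  0  -  -  1  -  1  2  1  2  3  2  3  2  3  2  3  4  3  4  3  4  3  4  5  4
(- denotes ∞ / unreachable)

4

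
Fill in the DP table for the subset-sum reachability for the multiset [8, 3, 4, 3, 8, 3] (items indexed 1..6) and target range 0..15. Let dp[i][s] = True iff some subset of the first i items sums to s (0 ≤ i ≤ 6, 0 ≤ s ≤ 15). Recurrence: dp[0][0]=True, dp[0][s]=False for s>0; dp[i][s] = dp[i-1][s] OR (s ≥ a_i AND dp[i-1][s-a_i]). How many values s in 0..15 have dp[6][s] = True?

i\s   0   1   2   3   4   5   6   7   8   9  10  11  12  13  14  15
  0   T   F   F   F   F   F   F   F   F   F   F   F   F   F   F   F
  1   T   F   F   F   F   F   F   F   T   F   F   F   F   F   F   F
  2   T   F   F   T   F   F   F   F   T   F   F   T   F   F   F   F
  3   T   F   F   T   T   F   F   T   T   F   F   T   T   F   F   T
  4   T   F   F   T   T   F   T   T   T   F   T   T   T   F   T   T
  5   T   F   F   T   T   F   T   T   T   F   T   T   T   F   T   T
  6   T   F   F   T   T   F   T   T   T   T   T   T   T   T   T   T

13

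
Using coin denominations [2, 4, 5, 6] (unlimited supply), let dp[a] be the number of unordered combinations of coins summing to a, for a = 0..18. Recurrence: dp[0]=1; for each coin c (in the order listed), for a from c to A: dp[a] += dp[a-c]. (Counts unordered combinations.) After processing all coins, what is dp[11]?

after  coin     0     1     2     3     4     5     6     7     8     9    10    11    12    13    14    15    16    17    18
          2     1     0     1     0     1     0     1     0     1     0     1     0     1     0     1     0     1     0     1
          4     1     0     1     0     2     0     2     0     3     0     3     0     4     0     4     0     5     0     5
          5     1     0     1     0     2     1     2     1     3     2     4     2     5     3     6     4     7     5     8
          6     1     0     1     0     2     1     3     1     4     2     6     3     8     4    10     6    13     8    16

3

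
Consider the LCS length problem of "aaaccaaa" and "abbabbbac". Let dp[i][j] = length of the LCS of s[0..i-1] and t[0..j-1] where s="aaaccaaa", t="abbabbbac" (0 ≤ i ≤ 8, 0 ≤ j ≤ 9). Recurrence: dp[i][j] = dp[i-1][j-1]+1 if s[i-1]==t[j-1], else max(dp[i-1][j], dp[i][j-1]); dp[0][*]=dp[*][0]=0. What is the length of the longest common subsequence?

   ''  a  b  b  a  b  b  b  a  c
''  0  0  0  0  0  0  0  0  0  0
 a  0  1  1  1  1  1  1  1  1  1
 a  0  1  1  1  2  2  2  2  2  2
 a  0  1  1  1  2  2  2  2  3  3
 c  0  1  1  1  2  2  2  2  3  4
 c  0  1  1  1  2  2  2  2  3  4
 a  0  1  1  1  2  2  2  2  3  4
 a  0  1  1  1  2  2  2  2  3  4
 a  0  1  1  1  2  2  2  2  3  4

4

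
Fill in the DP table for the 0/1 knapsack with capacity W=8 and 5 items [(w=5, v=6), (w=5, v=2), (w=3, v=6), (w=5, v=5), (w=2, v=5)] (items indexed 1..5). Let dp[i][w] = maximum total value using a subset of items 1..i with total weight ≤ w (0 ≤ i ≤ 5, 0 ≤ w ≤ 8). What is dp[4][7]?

6

i\w   0   1   2   3   4   5   6   7   8
  0   0   0   0   0   0   0   0   0   0
  1   0   0   0   0   0   6   6   6   6
  2   0   0   0   0   0   6   6   6   6
  3   0   0   0   6   6   6   6   6  12
  4   0   0   0   6   6   6   6   6  12
  5   0   0   5   6   6  11  11  11  12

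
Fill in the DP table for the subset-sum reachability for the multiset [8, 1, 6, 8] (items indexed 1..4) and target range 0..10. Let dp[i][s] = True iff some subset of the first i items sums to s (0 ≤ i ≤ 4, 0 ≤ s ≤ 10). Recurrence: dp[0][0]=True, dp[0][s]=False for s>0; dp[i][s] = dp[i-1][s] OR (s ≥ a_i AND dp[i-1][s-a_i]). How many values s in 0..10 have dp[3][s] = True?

i\s   0   1   2   3   4   5   6   7   8   9  10
  0   T   F   F   F   F   F   F   F   F   F   F
  1   T   F   F   F   F   F   F   F   T   F   F
  2   T   T   F   F   F   F   F   F   T   T   F
  3   T   T   F   F   F   F   T   T   T   T   F
  4   T   T   F   F   F   F   T   T   T   T   F

6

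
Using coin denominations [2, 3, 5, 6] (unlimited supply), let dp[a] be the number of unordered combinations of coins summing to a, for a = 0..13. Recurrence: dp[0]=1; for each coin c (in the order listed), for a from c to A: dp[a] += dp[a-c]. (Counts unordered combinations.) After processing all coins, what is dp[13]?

after  coin     0     1     2     3     4     5     6     7     8     9    10    11    12    13
          2     1     0     1     0     1     0     1     0     1     0     1     0     1     0
          3     1     0     1     1     1     1     2     1     2     2     2     2     3     2
          5     1     0     1     1     1     2     2     2     3     3     4     4     5     5
          6     1     0     1     1     1     2     3     2     4     4     5     6     8     7

7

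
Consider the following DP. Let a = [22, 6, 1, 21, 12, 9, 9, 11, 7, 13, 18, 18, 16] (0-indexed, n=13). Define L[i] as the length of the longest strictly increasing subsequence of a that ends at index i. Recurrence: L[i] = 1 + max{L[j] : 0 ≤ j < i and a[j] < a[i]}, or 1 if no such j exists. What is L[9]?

   i    0    1    2    3    4    5    6    7    8    9   10   11   12
a[i]   22    6    1   21   12    9    9   11    7   13   18   18   16
L[i]    1    1    1    2    2    2    2    3    2    4    5    5    5

4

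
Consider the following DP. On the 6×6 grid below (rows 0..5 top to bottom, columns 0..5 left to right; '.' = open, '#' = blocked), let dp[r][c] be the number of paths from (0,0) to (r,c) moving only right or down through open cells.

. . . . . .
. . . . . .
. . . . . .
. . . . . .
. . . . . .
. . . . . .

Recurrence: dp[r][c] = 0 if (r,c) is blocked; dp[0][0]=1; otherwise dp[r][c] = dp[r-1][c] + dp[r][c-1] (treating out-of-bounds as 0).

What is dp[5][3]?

56

r\c   0   1   2   3   4   5
  0   1   1   1   1   1   1
  1   1   2   3   4   5   6
  2   1   3   6  10  15  21
  3   1   4  10  20  35  56
  4   1   5  15  35  70 126
  5   1   6  21  56 126 252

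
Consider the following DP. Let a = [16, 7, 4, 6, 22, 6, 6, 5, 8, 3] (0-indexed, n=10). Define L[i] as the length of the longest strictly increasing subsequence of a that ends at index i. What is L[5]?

2

   i    0    1    2    3    4    5    6    7    8    9
a[i]   16    7    4    6   22    6    6    5    8    3
L[i]    1    1    1    2    3    2    2    2    3    1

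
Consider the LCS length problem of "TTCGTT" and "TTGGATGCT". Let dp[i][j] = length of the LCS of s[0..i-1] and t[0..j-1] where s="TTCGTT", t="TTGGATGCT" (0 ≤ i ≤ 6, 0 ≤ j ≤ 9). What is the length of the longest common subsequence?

   ''  T  T  G  G  A  T  G  C  T
''  0  0  0  0  0  0  0  0  0  0
 T  0  1  1  1  1  1  1  1  1  1
 T  0  1  2  2  2  2  2  2  2  2
 C  0  1  2  2  2  2  2  2  3  3
 G  0  1  2  3  3  3  3  3  3  3
 T  0  1  2  3  3  3  4  4  4  4
 T  0  1  2  3  3  3  4  4  4  5

5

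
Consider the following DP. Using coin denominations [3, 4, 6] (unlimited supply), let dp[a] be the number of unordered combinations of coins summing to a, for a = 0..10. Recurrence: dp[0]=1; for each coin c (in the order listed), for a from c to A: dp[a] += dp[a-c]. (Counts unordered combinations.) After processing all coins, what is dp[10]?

after  coin     0     1     2     3     4     5     6     7     8     9    10
          3     1     0     0     1     0     0     1     0     0     1     0
          4     1     0     0     1     1     0     1     1     1     1     1
          6     1     0     0     1     1     0     2     1     1     2     2

2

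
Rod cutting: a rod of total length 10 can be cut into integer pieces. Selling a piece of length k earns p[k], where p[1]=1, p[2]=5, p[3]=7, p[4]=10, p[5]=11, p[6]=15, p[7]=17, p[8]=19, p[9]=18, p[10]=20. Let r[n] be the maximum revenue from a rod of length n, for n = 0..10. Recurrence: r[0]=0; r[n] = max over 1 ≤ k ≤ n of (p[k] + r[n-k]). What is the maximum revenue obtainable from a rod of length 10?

   n    0    1    2    3    4    5    6    7    8    9   10
r[n]    0    1    5    7   10   12   15   17   20   22   25

25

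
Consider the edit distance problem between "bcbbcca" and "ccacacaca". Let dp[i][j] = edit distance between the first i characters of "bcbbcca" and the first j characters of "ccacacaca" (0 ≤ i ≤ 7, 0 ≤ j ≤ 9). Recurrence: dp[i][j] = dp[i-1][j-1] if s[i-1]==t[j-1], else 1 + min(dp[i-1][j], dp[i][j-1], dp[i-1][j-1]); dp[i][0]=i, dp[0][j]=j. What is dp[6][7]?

5

   ''  c  c  a  c  a  c  a  c  a
''  0  1  2  3  4  5  6  7  8  9
 b  1  1  2  3  4  5  6  7  8  9
 c  2  1  1  2  3  4  5  6  7  8
 b  3  2  2  2  3  4  5  6  7  8
 b  4  3  3  3  3  4  5  6  7  8
 c  5  4  3  4  3  4  4  5  6  7
 c  6  5  4  4  4  4  4  5  5  6
 a  7  6  5  4  5  4  5  4  5  5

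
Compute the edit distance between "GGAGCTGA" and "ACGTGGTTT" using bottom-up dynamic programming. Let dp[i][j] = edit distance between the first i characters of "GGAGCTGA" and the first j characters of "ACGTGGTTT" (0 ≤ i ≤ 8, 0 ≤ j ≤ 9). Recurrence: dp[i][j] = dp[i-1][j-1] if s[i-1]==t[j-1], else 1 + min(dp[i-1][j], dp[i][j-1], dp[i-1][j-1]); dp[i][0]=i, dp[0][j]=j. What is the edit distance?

   ''  A  C  G  T  G  G  T  T  T
''  0  1  2  3  4  5  6  7  8  9
 G  1  1  2  2  3  4  5  6  7  8
 G  2  2  2  2  3  3  4  5  6  7
 A  3  2  3  3  3  4  4  5  6  7
 G  4  3  3  3  4  3  4  5  6  7
 C  5  4  3  4  4  4  4  5  6  7
 T  6  5  4  4  4  5  5  4  5  6
 G  7  6  5  4  5  4  5  5  5  6
 A  8  7  6  5  5  5  5  6  6  6

6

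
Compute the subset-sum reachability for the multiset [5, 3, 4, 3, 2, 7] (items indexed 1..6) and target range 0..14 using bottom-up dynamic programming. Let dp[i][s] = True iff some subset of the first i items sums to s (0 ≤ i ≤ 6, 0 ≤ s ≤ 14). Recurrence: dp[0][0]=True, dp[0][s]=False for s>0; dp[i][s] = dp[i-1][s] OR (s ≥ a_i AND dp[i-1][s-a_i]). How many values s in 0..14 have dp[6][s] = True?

14

i\s   0   1   2   3   4   5   6   7   8   9  10  11  12  13  14
  0   T   F   F   F   F   F   F   F   F   F   F   F   F   F   F
  1   T   F   F   F   F   T   F   F   F   F   F   F   F   F   F
  2   T   F   F   T   F   T   F   F   T   F   F   F   F   F   F
  3   T   F   F   T   T   T   F   T   T   T   F   F   T   F   F
  4   T   F   F   T   T   T   T   T   T   T   T   T   T   F   F
  5   T   F   T   T   T   T   T   T   T   T   T   T   T   T   T
  6   T   F   T   T   T   T   T   T   T   T   T   T   T   T   T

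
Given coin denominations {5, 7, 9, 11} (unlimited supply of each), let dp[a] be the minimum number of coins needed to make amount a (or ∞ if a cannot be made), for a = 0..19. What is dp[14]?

2

 a  0  1  2  3  4  5  6  7  8  9 10 11 12 13 14 15 16 17 18 19
dp  0  -  -  -  -  1  -  1  -  1  2  1  2  -  2  3  2  3  2  3
(- denotes ∞ / unreachable)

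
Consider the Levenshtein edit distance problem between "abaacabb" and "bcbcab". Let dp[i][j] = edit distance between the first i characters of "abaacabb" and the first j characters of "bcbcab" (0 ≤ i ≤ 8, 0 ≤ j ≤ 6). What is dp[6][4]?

   ''  b  c  b  c  a  b
''  0  1  2  3  4  5  6
 a  1  1  2  3  4  4  5
 b  2  1  2  2  3  4  4
 a  3  2  2  3  3  3  4
 a  4  3  3  3  4  3  4
 c  5  4  3  4  3  4  4
 a  6  5  4  4  4  3  4
 b  7  6  5  4  5  4  3
 b  8  7  6  5  5  5  4

4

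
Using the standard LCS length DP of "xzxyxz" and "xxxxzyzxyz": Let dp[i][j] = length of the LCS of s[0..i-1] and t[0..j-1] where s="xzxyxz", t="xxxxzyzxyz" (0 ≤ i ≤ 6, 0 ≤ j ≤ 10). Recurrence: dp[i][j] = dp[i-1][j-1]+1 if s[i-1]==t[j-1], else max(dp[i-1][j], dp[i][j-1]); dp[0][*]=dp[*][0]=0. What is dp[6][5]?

4

   ''  x  x  x  x  z  y  z  x  y  z
''  0  0  0  0  0  0  0  0  0  0  0
 x  0  1  1  1  1  1  1  1  1  1  1
 z  0  1  1  1  1  2  2  2  2  2  2
 x  0  1  2  2  2  2  2  2  3  3  3
 y  0  1  2  2  2  2  3  3  3  4  4
 x  0  1  2  3  3  3  3  3  4  4  4
 z  0  1  2  3  3  4  4  4  4  4  5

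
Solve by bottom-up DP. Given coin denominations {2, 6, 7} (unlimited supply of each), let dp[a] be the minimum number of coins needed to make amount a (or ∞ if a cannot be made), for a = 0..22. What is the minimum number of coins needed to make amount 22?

4

 a  0  1  2  3  4  5  6  7  8  9 10 11 12 13 14 15 16 17 18 19 20 21 22
dp  0  -  1  -  2  -  1  1  2  2  3  3  2  2  2  3  3  4  3  3  3  3  4
(- denotes ∞ / unreachable)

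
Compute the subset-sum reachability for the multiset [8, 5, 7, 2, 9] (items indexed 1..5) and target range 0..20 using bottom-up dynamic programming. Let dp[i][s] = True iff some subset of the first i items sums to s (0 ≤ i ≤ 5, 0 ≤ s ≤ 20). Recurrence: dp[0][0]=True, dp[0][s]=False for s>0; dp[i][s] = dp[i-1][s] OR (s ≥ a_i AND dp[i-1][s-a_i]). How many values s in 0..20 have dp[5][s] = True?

i\s   0   1   2   3   4   5   6   7   8   9  10  11  12  13  14  15  16  17  18  19  20
  0   T   F   F   F   F   F   F   F   F   F   F   F   F   F   F   F   F   F   F   F   F
  1   T   F   F   F   F   F   F   F   T   F   F   F   F   F   F   F   F   F   F   F   F
  2   T   F   F   F   F   T   F   F   T   F   F   F   F   T   F   F   F   F   F   F   F
  3   T   F   F   F   F   T   F   T   T   F   F   F   T   T   F   T   F   F   F   F   T
  4   T   F   T   F   F   T   F   T   T   T   T   F   T   T   T   T   F   T   F   F   T
  5   T   F   T   F   F   T   F   T   T   T   T   T   T   T   T   T   T   T   T   T   T

17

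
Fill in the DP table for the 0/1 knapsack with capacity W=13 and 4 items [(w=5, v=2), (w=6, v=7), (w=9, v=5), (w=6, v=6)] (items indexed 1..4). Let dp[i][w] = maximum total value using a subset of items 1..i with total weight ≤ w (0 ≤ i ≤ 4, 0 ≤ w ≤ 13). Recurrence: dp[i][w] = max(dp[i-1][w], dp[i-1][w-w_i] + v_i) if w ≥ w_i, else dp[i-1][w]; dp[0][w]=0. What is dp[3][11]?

9

i\w   0   1   2   3   4   5   6   7   8   9  10  11  12  13
  0   0   0   0   0   0   0   0   0   0   0   0   0   0   0
  1   0   0   0   0   0   2   2   2   2   2   2   2   2   2
  2   0   0   0   0   0   2   7   7   7   7   7   9   9   9
  3   0   0   0   0   0   2   7   7   7   7   7   9   9   9
  4   0   0   0   0   0   2   7   7   7   7   7   9  13  13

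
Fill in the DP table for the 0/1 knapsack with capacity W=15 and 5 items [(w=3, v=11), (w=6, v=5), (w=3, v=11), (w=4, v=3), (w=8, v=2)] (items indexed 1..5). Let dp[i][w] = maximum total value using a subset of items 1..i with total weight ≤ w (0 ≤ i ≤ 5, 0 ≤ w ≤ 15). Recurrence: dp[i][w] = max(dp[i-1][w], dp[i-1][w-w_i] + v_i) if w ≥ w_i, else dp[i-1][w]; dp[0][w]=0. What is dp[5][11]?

i\w   0   1   2   3   4   5   6   7   8   9  10  11  12  13  14  15
  0   0   0   0   0   0   0   0   0   0   0   0   0   0   0   0   0
  1   0   0   0  11  11  11  11  11  11  11  11  11  11  11  11  11
  2   0   0   0  11  11  11  11  11  11  16  16  16  16  16  16  16
  3   0   0   0  11  11  11  22  22  22  22  22  22  27  27  27  27
  4   0   0   0  11  11  11  22  22  22  22  25  25  27  27  27  27
  5   0   0   0  11  11  11  22  22  22  22  25  25  27  27  27  27

25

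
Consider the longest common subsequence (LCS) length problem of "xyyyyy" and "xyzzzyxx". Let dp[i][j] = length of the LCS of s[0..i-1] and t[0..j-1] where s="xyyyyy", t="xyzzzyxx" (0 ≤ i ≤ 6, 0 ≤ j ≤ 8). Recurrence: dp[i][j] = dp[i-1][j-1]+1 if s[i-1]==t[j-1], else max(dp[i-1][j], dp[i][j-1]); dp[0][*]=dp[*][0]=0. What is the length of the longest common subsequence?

   ''  x  y  z  z  z  y  x  x
''  0  0  0  0  0  0  0  0  0
 x  0  1  1  1  1  1  1  1  1
 y  0  1  2  2  2  2  2  2  2
 y  0  1  2  2  2  2  3  3  3
 y  0  1  2  2  2  2  3  3  3
 y  0  1  2  2  2  2  3  3  3
 y  0  1  2  2  2  2  3  3  3

3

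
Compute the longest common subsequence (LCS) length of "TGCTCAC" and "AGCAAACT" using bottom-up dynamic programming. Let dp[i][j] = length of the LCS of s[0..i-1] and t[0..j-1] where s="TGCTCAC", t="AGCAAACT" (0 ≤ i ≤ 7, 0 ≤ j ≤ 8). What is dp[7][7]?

   ''  A  G  C  A  A  A  C  T
''  0  0  0  0  0  0  0  0  0
 T  0  0  0  0  0  0  0  0  1
 G  0  0  1  1  1  1  1  1  1
 C  0  0  1  2  2  2  2  2  2
 T  0  0  1  2  2  2  2  2  3
 C  0  0  1  2  2  2  2  3  3
 A  0  1  1  2  3  3  3  3  3
 C  0  1  1  2  3  3  3  4  4

4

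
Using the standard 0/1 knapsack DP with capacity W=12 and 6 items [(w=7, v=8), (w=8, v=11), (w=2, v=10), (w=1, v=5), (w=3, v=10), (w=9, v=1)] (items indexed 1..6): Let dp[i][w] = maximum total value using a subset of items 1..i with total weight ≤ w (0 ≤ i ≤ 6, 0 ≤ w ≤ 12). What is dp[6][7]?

25

i\w   0   1   2   3   4   5   6   7   8   9  10  11  12
  0   0   0   0   0   0   0   0   0   0   0   0   0   0
  1   0   0   0   0   0   0   0   8   8   8   8   8   8
  2   0   0   0   0   0   0   0   8  11  11  11  11  11
  3   0   0  10  10  10  10  10  10  11  18  21  21  21
  4   0   5  10  15  15  15  15  15  15  18  23  26  26
  5   0   5  10  15  15  20  25  25  25  25  25  26  28
  6   0   5  10  15  15  20  25  25  25  25  25  26  28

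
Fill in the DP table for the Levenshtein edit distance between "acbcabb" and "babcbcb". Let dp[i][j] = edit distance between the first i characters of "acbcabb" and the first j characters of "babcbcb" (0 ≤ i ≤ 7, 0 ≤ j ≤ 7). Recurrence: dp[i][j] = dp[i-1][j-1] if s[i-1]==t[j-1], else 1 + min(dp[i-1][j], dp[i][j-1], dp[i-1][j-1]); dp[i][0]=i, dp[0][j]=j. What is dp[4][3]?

   ''  b  a  b  c  b  c  b
''  0  1  2  3  4  5  6  7
 a  1  1  1  2  3  4  5  6
 c  2  2  2  2  2  3  4  5
 b  3  2  3  2  3  2  3  4
 c  4  3  3  3  2  3  2  3
 a  5  4  3  4  3  3  3  3
 b  6  5  4  3  4  3  4  3
 b  7  6  5  4  4  4  4  4

3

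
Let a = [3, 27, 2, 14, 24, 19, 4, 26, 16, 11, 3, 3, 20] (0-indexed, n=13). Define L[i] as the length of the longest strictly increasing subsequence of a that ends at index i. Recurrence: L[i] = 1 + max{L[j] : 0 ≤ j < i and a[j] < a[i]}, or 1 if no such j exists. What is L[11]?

   i    0    1    2    3    4    5    6    7    8    9   10   11   12
a[i]    3   27    2   14   24   19    4   26   16   11    3    3   20
L[i]    1    2    1    2    3    3    2    4    3    3    2    2    4

2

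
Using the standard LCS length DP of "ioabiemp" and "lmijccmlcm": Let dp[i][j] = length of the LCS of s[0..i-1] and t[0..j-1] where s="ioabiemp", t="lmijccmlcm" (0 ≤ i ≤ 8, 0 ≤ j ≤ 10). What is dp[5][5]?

   ''  l  m  i  j  c  c  m  l  c  m
''  0  0  0  0  0  0  0  0  0  0  0
 i  0  0  0  1  1  1  1  1  1  1  1
 o  0  0  0  1  1  1  1  1  1  1  1
 a  0  0  0  1  1  1  1  1  1  1  1
 b  0  0  0  1  1  1  1  1  1  1  1
 i  0  0  0  1  1  1  1  1  1  1  1
 e  0  0  0  1  1  1  1  1  1  1  1
 m  0  0  1  1  1  1  1  2  2  2  2
 p  0  0  1  1  1  1  1  2  2  2  2

1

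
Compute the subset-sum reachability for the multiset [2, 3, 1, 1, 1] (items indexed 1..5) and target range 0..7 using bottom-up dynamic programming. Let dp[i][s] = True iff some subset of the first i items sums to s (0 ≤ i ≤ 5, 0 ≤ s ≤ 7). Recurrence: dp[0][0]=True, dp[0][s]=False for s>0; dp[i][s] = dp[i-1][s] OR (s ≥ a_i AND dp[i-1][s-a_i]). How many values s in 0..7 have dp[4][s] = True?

i\s   0   1   2   3   4   5   6   7
  0   T   F   F   F   F   F   F   F
  1   T   F   T   F   F   F   F   F
  2   T   F   T   T   F   T   F   F
  3   T   T   T   T   T   T   T   F
  4   T   T   T   T   T   T   T   T
  5   T   T   T   T   T   T   T   T

8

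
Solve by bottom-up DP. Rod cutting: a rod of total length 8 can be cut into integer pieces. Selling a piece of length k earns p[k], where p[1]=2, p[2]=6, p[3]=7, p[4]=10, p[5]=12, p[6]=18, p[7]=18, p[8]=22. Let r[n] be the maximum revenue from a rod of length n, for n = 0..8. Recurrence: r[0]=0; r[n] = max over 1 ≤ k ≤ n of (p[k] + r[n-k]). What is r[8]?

24

   n    0    1    2    3    4    5    6    7    8
r[n]    0    2    6    8   12   14   18   20   24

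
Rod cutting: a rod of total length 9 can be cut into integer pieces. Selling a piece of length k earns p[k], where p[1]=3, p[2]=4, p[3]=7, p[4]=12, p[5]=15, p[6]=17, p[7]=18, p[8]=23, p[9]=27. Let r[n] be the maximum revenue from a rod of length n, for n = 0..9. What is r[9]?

   n    0    1    2    3    4    5    6    7    8    9
r[n]    0    3    6    9   12   15   18   21   24   27

27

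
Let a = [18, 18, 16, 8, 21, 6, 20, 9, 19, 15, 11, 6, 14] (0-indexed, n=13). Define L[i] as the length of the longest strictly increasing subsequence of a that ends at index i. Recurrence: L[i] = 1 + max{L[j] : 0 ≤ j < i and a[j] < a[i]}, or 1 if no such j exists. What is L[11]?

1

   i    0    1    2    3    4    5    6    7    8    9   10   11   12
a[i]   18   18   16    8   21    6   20    9   19   15   11    6   14
L[i]    1    1    1    1    2    1    2    2    3    3    3    1    4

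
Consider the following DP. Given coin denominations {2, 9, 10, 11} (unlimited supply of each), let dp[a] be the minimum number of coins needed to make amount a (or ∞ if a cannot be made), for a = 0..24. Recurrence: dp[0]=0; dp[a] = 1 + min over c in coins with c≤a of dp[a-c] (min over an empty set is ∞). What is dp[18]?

2

 a  0  1  2  3  4  5  6  7  8  9 10 11 12 13 14 15 16 17 18 19 20 21 22 23 24
dp  0  -  1  -  2  -  3  -  4  1  1  1  2  2  3  3  4  4  2  2  2  2  2  3  3
(- denotes ∞ / unreachable)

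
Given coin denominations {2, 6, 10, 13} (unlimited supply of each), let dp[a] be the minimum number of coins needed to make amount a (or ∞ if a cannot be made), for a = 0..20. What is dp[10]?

 a  0  1  2  3  4  5  6  7  8  9 10 11 12 13 14 15 16 17 18 19 20
dp  0  -  1  -  2  -  1  -  2  -  1  -  2  1  3  2  2  3  3  2  2
(- denotes ∞ / unreachable)

1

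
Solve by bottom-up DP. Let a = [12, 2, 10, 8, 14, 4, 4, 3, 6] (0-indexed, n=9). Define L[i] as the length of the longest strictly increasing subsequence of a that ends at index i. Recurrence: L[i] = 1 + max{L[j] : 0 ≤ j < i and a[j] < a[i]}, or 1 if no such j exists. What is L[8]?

   i    0    1    2    3    4    5    6    7    8
a[i]   12    2   10    8   14    4    4    3    6
L[i]    1    1    2    2    3    2    2    2    3

3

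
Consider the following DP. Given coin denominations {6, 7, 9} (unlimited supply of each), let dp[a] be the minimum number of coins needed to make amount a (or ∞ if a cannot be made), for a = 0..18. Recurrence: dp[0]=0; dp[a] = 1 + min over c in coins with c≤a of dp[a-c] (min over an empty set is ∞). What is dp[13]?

2

 a  0  1  2  3  4  5  6  7  8  9 10 11 12 13 14 15 16 17 18
dp  0  -  -  -  -  -  1  1  -  1  -  -  2  2  2  2  2  -  2
(- denotes ∞ / unreachable)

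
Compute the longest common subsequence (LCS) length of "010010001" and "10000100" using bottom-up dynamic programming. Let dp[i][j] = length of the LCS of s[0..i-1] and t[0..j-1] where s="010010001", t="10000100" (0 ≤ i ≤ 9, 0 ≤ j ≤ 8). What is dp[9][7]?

6

   ''  1  0  0  0  0  1  0  0
''  0  0  0  0  0  0  0  0  0
 0  0  0  1  1  1  1  1  1  1
 1  0  1  1  1  1  1  2  2  2
 0  0  1  2  2  2  2  2  3  3
 0  0  1  2  3  3  3  3  3  4
 1  0  1  2  3  3  3  4  4  4
 0  0  1  2  3  4  4  4  5  5
 0  0  1  2  3  4  5  5  5  6
 0  0  1  2  3  4  5  5  6  6
 1  0  1  2  3  4  5  6  6  6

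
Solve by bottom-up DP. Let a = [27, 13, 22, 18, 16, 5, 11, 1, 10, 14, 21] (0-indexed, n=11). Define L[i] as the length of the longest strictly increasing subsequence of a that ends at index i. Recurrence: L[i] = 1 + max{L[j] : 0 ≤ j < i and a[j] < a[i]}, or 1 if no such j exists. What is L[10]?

   i    0    1    2    3    4    5    6    7    8    9   10
a[i]   27   13   22   18   16    5   11    1   10   14   21
L[i]    1    1    2    2    2    1    2    1    2    3    4

4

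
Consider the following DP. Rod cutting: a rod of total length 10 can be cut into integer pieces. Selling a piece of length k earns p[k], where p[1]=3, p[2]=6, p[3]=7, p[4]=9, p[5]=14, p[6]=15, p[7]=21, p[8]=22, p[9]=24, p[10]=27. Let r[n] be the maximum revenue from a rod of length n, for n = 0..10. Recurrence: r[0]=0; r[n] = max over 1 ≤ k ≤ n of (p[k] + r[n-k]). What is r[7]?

   n    0    1    2    3    4    5    6    7    8    9   10
r[n]    0    3    6    9   12   15   18   21   24   27   30

21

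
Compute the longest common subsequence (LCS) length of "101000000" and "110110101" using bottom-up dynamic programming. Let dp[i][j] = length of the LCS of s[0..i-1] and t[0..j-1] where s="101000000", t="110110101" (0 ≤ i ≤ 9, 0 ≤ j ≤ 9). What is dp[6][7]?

   ''  1  1  0  1  1  0  1  0  1
''  0  0  0  0  0  0  0  0  0  0
 1  0  1  1  1  1  1  1  1  1  1
 0  0  1  1  2  2  2  2  2  2  2
 1  0  1  2  2  3  3  3  3  3  3
 0  0  1  2  3  3  3  4  4  4  4
 0  0  1  2  3  3  3  4  4  5  5
 0  0  1  2  3  3  3  4  4  5  5
 0  0  1  2  3  3  3  4  4  5  5
 0  0  1  2  3  3  3  4  4  5  5
 0  0  1  2  3  3  3  4  4  5  5

4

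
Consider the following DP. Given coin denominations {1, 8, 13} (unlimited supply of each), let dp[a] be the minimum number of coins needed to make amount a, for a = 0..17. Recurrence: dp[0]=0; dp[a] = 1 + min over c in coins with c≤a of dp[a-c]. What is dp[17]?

3

 a  0  1  2  3  4  5  6  7  8  9 10 11 12 13 14 15 16 17
dp  0  1  2  3  4  5  6  7  1  2  3  4  5  1  2  3  2  3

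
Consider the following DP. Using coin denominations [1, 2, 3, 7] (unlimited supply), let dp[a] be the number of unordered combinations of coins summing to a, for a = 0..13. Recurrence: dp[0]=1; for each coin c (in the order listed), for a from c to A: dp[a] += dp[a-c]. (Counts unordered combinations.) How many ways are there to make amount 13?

28

after  coin     0     1     2     3     4     5     6     7     8     9    10    11    12    13
          1     1     1     1     1     1     1     1     1     1     1     1     1     1     1
          2     1     1     2     2     3     3     4     4     5     5     6     6     7     7
          3     1     1     2     3     4     5     7     8    10    12    14    16    19    21
          7     1     1     2     3     4     5     7     9    11    14    17    20    24    28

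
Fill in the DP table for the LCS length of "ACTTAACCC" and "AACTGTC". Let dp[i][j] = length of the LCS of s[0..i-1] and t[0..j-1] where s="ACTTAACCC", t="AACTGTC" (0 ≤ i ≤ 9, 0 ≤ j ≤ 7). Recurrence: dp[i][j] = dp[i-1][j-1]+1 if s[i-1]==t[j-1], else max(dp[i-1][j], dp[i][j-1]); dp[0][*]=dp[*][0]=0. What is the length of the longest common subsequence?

   ''  A  A  C  T  G  T  C
''  0  0  0  0  0  0  0  0
 A  0  1  1  1  1  1  1  1
 C  0  1  1  2  2  2  2  2
 T  0  1  1  2  3  3  3  3
 T  0  1  1  2  3  3  4  4
 A  0  1  2  2  3  3  4  4
 A  0  1  2  2  3  3  4  4
 C  0  1  2  3  3  3  4  5
 C  0  1  2  3  3  3  4  5
 C  0  1  2  3  3  3  4  5

5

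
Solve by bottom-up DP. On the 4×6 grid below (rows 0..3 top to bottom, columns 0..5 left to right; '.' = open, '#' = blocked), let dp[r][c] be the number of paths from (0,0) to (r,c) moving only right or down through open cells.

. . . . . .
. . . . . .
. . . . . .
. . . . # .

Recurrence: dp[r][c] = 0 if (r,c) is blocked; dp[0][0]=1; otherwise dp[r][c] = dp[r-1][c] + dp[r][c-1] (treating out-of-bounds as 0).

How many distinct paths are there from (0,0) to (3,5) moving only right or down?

21

r\c   0   1   2   3   4   5
  0   1   1   1   1   1   1
  1   1   2   3   4   5   6
  2   1   3   6  10  15  21
  3   1   4  10  20   0  21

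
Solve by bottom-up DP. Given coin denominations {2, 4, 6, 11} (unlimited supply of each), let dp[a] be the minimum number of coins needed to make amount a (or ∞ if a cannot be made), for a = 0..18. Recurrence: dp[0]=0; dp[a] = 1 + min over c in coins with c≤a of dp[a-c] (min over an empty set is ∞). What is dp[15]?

2

 a  0  1  2  3  4  5  6  7  8  9 10 11 12 13 14 15 16 17 18
dp  0  -  1  -  1  -  1  -  2  -  2  1  2  2  3  2  3  2  3
(- denotes ∞ / unreachable)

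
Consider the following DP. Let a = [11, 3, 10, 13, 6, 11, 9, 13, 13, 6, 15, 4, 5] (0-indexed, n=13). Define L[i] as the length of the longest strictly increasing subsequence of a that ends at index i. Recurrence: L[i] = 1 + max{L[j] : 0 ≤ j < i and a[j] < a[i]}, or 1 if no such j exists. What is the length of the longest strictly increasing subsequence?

5

   i    0    1    2    3    4    5    6    7    8    9   10   11   12
a[i]   11    3   10   13    6   11    9   13   13    6   15    4    5
L[i]    1    1    2    3    2    3    3    4    4    2    5    2    3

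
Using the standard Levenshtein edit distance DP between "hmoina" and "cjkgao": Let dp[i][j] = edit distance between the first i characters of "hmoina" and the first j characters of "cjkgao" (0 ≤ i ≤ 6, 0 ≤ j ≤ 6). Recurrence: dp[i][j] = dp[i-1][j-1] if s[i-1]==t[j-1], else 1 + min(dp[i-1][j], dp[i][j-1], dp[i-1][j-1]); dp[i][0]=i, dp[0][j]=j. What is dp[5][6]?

6

   ''  c  j  k  g  a  o
''  0  1  2  3  4  5  6
 h  1  1  2  3  4  5  6
 m  2  2  2  3  4  5  6
 o  3  3  3  3  4  5  5
 i  4  4  4  4  4  5  6
 n  5  5  5  5  5  5  6
 a  6  6  6  6  6  5  6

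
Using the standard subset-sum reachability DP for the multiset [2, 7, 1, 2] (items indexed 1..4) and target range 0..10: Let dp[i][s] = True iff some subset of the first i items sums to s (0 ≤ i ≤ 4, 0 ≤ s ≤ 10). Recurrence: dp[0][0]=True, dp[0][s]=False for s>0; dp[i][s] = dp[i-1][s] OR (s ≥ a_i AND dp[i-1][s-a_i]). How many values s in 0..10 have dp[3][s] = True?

i\s   0   1   2   3   4   5   6   7   8   9  10
  0   T   F   F   F   F   F   F   F   F   F   F
  1   T   F   T   F   F   F   F   F   F   F   F
  2   T   F   T   F   F   F   F   T   F   T   F
  3   T   T   T   T   F   F   F   T   T   T   T
  4   T   T   T   T   T   T   F   T   T   T   T

8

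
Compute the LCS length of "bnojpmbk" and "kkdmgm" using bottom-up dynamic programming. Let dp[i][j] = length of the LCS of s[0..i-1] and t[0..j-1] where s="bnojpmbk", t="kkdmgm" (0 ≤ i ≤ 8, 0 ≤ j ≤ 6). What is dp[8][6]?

1

   ''  k  k  d  m  g  m
''  0  0  0  0  0  0  0
 b  0  0  0  0  0  0  0
 n  0  0  0  0  0  0  0
 o  0  0  0  0  0  0  0
 j  0  0  0  0  0  0  0
 p  0  0  0  0  0  0  0
 m  0  0  0  0  1  1  1
 b  0  0  0  0  1  1  1
 k  0  1  1  1  1  1  1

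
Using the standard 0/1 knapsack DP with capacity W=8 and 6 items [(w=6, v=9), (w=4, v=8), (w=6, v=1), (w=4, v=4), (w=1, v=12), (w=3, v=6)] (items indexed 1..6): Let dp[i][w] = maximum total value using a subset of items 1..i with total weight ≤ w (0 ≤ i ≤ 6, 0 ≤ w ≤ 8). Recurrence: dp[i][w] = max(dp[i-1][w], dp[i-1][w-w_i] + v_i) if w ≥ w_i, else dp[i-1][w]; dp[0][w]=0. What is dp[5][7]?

21

i\w   0   1   2   3   4   5   6   7   8
  0   0   0   0   0   0   0   0   0   0
  1   0   0   0   0   0   0   9   9   9
  2   0   0   0   0   8   8   9   9   9
  3   0   0   0   0   8   8   9   9   9
  4   0   0   0   0   8   8   9   9  12
  5   0  12  12  12  12  20  20  21  21
  6   0  12  12  12  18  20  20  21  26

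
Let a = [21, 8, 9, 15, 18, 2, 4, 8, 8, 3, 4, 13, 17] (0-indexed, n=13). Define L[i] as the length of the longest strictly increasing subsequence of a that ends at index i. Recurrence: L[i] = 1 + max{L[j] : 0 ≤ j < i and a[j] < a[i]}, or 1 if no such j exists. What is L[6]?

2

   i    0    1    2    3    4    5    6    7    8    9   10   11   12
a[i]   21    8    9   15   18    2    4    8    8    3    4   13   17
L[i]    1    1    2    3    4    1    2    3    3    2    3    4    5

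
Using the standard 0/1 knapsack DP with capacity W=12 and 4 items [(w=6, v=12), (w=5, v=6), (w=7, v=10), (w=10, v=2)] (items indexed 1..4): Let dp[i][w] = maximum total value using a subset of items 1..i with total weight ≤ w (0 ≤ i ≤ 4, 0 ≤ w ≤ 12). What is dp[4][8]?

i\w   0   1   2   3   4   5   6   7   8   9  10  11  12
  0   0   0   0   0   0   0   0   0   0   0   0   0   0
  1   0   0   0   0   0   0  12  12  12  12  12  12  12
  2   0   0   0   0   0   6  12  12  12  12  12  18  18
  3   0   0   0   0   0   6  12  12  12  12  12  18  18
  4   0   0   0   0   0   6  12  12  12  12  12  18  18

12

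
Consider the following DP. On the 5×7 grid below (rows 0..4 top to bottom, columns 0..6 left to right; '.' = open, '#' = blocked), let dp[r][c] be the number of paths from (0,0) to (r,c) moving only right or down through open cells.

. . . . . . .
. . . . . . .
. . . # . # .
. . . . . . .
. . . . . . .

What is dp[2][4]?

5

r\c   0   1   2   3   4   5   6
  0   1   1   1   1   1   1   1
  1   1   2   3   4   5   6   7
  2   1   3   6   0   5   0   7
  3   1   4  10  10  15  15  22
  4   1   5  15  25  40  55  77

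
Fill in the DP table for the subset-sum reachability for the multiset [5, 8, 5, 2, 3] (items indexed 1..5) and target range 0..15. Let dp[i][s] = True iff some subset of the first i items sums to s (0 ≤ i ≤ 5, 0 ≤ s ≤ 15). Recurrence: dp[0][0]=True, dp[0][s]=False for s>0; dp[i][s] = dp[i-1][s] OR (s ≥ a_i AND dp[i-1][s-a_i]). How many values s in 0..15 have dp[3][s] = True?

5

i\s   0   1   2   3   4   5   6   7   8   9  10  11  12  13  14  15
  0   T   F   F   F   F   F   F   F   F   F   F   F   F   F   F   F
  1   T   F   F   F   F   T   F   F   F   F   F   F   F   F   F   F
  2   T   F   F   F   F   T   F   F   T   F   F   F   F   T   F   F
  3   T   F   F   F   F   T   F   F   T   F   T   F   F   T   F   F
  4   T   F   T   F   F   T   F   T   T   F   T   F   T   T   F   T
  5   T   F   T   T   F   T   F   T   T   F   T   T   T   T   F   T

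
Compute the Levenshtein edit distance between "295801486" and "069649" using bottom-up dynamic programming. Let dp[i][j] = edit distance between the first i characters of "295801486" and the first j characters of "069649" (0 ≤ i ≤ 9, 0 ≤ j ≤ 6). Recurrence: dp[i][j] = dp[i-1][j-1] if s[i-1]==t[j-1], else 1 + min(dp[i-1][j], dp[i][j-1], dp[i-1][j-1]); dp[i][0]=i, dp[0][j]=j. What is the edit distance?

8

   ''  0  6  9  6  4  9
''  0  1  2  3  4  5  6
 2  1  1  2  3  4  5  6
 9  2  2  2  2  3  4  5
 5  3  3  3  3  3  4  5
 8  4  4  4  4  4  4  5
 0  5  4  5  5  5  5  5
 1  6  5  5  6  6  6  6
 4  7  6  6  6  7  6  7
 8  8  7  7  7  7  7  7
 6  9  8  7  8  7  8  8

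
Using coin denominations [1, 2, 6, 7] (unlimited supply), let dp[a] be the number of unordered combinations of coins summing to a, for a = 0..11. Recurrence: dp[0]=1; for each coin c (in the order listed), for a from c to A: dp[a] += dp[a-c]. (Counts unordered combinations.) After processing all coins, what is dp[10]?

after  coin     0     1     2     3     4     5     6     7     8     9    10    11
          1     1     1     1     1     1     1     1     1     1     1     1     1
          2     1     1     2     2     3     3     4     4     5     5     6     6
          6     1     1     2     2     3     3     5     5     7     7     9     9
          7     1     1     2     2     3     3     5     6     8     9    11    12

11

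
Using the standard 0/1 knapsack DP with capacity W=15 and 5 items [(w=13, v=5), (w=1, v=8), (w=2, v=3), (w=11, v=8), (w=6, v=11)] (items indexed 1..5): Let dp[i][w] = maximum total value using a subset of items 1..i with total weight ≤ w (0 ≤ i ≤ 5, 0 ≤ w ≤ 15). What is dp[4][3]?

11

i\w   0   1   2   3   4   5   6   7   8   9  10  11  12  13  14  15
  0   0   0   0   0   0   0   0   0   0   0   0   0   0   0   0   0
  1   0   0   0   0   0   0   0   0   0   0   0   0   0   5   5   5
  2   0   8   8   8   8   8   8   8   8   8   8   8   8   8  13  13
  3   0   8   8  11  11  11  11  11  11  11  11  11  11  11  13  13
  4   0   8   8  11  11  11  11  11  11  11  11  11  16  16  19  19
  5   0   8   8  11  11  11  11  19  19  22  22  22  22  22  22  22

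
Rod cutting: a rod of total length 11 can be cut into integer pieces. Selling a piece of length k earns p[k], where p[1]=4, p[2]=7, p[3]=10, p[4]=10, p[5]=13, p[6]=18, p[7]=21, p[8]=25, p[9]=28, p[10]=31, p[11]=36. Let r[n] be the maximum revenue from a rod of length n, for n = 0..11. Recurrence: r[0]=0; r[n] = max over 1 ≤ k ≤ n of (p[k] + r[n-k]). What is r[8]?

32

   n    0    1    2    3    4    5    6    7    8    9   10   11
r[n]    0    4    8   12   16   20   24   28   32   36   40   44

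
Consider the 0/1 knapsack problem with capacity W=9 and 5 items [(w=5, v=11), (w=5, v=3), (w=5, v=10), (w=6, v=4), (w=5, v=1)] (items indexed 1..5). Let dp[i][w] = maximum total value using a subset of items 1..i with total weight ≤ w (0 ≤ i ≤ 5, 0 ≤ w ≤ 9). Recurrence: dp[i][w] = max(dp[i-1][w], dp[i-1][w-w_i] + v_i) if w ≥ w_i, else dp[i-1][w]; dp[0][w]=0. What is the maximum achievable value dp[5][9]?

11

i\w   0   1   2   3   4   5   6   7   8   9
  0   0   0   0   0   0   0   0   0   0   0
  1   0   0   0   0   0  11  11  11  11  11
  2   0   0   0   0   0  11  11  11  11  11
  3   0   0   0   0   0  11  11  11  11  11
  4   0   0   0   0   0  11  11  11  11  11
  5   0   0   0   0   0  11  11  11  11  11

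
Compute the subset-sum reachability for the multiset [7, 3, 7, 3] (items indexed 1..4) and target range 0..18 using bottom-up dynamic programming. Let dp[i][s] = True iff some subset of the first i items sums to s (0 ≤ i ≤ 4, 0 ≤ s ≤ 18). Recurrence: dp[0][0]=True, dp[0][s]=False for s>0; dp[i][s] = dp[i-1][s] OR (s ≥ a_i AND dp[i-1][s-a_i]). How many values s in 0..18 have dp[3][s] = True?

6

i\s   0   1   2   3   4   5   6   7   8   9  10  11  12  13  14  15  16  17  18
  0   T   F   F   F   F   F   F   F   F   F   F   F   F   F   F   F   F   F   F
  1   T   F   F   F   F   F   F   T   F   F   F   F   F   F   F   F   F   F   F
  2   T   F   F   T   F   F   F   T   F   F   T   F   F   F   F   F   F   F   F
  3   T   F   F   T   F   F   F   T   F   F   T   F   F   F   T   F   F   T   F
  4   T   F   F   T   F   F   T   T   F   F   T   F   F   T   T   F   F   T   F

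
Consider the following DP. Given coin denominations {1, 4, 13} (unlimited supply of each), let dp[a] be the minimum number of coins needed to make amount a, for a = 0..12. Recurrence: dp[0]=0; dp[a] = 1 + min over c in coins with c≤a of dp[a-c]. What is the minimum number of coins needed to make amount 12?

 a  0  1  2  3  4  5  6  7  8  9 10 11 12
dp  0  1  2  3  1  2  3  4  2  3  4  5  3

3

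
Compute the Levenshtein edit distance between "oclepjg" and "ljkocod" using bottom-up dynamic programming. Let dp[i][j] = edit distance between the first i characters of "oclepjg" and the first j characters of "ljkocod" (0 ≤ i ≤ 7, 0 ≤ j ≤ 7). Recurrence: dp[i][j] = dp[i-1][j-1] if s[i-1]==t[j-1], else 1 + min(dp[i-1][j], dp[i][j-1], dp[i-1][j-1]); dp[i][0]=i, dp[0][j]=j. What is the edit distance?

7

   ''  l  j  k  o  c  o  d
''  0  1  2  3  4  5  6  7
 o  1  1  2  3  3  4  5  6
 c  2  2  2  3  4  3  4  5
 l  3  2  3  3  4  4  4  5
 e  4  3  3  4  4  5  5  5
 p  5  4  4  4  5  5  6  6
 j  6  5  4  5  5  6  6  7
 g  7  6  5  5  6  6  7  7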